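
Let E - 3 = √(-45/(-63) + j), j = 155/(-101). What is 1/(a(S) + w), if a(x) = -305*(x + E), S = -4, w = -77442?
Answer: -54535859/4206786510183 + 610*I*√102515/4206786510183 ≈ -1.2964e-5 + 4.6427e-8*I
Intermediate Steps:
j = -155/101 (j = 155*(-1/101) = -155/101 ≈ -1.5347)
E = 3 + 2*I*√102515/707 (E = 3 + √(-45/(-63) - 155/101) = 3 + √(-45*(-1/63) - 155/101) = 3 + √(5/7 - 155/101) = 3 + √(-580/707) = 3 + 2*I*√102515/707 ≈ 3.0 + 0.90574*I)
a(x) = -915 - 305*x - 610*I*√102515/707 (a(x) = -305*(x + (3 + 2*I*√102515/707)) = -305*(3 + x + 2*I*√102515/707) = -915 - 305*x - 610*I*√102515/707)
1/(a(S) + w) = 1/((-915 - 305*(-4) - 610*I*√102515/707) - 77442) = 1/((-915 + 1220 - 610*I*√102515/707) - 77442) = 1/((305 - 610*I*√102515/707) - 77442) = 1/(-77137 - 610*I*√102515/707)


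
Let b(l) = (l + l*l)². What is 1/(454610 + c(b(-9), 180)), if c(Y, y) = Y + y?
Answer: 1/459974 ≈ 2.1740e-6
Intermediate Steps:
b(l) = (l + l²)²
1/(454610 + c(b(-9), 180)) = 1/(454610 + ((-9)²*(1 - 9)² + 180)) = 1/(454610 + (81*(-8)² + 180)) = 1/(454610 + (81*64 + 180)) = 1/(454610 + (5184 + 180)) = 1/(454610 + 5364) = 1/459974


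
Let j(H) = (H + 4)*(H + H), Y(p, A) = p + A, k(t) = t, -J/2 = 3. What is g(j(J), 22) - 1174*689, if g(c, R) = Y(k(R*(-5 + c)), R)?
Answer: -808446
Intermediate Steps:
J = -6 (J = -2*3 = -6)
Y(p, A) = A + p
j(H) = 2*H*(4 + H) (j(H) = (4 + H)*(2*H) = 2*H*(4 + H))
g(c, R) = R + R*(-5 + c)
g(j(J), 22) - 1174*689 = 22*(-4 + 2*(-6)*(4 - 6)) - 1174*689 = 22*(-4 + 2*(-6)*(-2)) - 808886 = 22*(-4 + 24) - 808886 = 22*20 - 808886 = 440 - 808886 = -808446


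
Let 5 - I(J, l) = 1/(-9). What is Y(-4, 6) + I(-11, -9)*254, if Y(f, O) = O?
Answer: 11738/9 ≈ 1304.2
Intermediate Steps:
I(J, l) = 46/9 (I(J, l) = 5 - 1/(-9) = 5 - 1*(-⅑) = 5 + ⅑ = 46/9)
Y(-4, 6) + I(-11, -9)*254 = 6 + (46/9)*254 = 6 + 11684/9 = 11738/9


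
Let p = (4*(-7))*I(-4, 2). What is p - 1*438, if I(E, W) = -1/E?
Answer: -445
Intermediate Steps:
p = -7 (p = (4*(-7))*(-1/(-4)) = -(-28)*(-1)/4 = -28*¼ = -7)
p - 1*438 = -7 - 1*438 = -7 - 438 = -445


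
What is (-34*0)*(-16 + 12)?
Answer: 0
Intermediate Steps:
(-34*0)*(-16 + 12) = 0*(-4) = 0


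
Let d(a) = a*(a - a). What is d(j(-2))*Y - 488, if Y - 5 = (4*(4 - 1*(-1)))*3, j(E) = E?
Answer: -488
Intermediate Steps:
d(a) = 0 (d(a) = a*0 = 0)
Y = 65 (Y = 5 + (4*(4 - 1*(-1)))*3 = 5 + (4*(4 + 1))*3 = 5 + (4*5)*3 = 5 + 20*3 = 5 + 60 = 65)
d(j(-2))*Y - 488 = 0*65 - 488 = 0 - 488 = -488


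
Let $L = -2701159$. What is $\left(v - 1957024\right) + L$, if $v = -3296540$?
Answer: $-7954723$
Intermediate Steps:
$\left(v - 1957024\right) + L = \left(-3296540 - 1957024\right) - 2701159 = -5253564 - 2701159 = -7954723$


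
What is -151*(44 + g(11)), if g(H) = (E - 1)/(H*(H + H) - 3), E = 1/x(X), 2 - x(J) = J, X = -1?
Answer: -4763446/717 ≈ -6643.6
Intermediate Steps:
x(J) = 2 - J
E = ⅓ (E = 1/(2 - 1*(-1)) = 1/(2 + 1) = 1/3 = ⅓ ≈ 0.33333)
g(H) = -2/(3*(-3 + 2*H²)) (g(H) = (⅓ - 1)/(H*(H + H) - 3) = -2/(3*(H*(2*H) - 3)) = -2/(3*(2*H² - 3)) = -2/(3*(-3 + 2*H²)))
-151*(44 + g(11)) = -151*(44 - 2/(-9 + 6*11²)) = -151*(44 - 2/(-9 + 6*121)) = -151*(44 - 2/(-9 + 726)) = -151*(44 - 2/717) = -151*31546/717 = -4763446/717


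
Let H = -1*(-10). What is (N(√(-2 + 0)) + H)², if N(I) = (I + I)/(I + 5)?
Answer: 4*(-553*I + 300*√2)/(-23*I + 10*√2) ≈ 102.71 + 10.631*I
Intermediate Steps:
H = 10
N(I) = 2*I/(5 + I) (N(I) = (2*I)/(5 + I) = 2*I/(5 + I))
(N(√(-2 + 0)) + H)² = (2*√(-2 + 0)/(5 + √(-2 + 0)) + 10)² = (2*√(-2)/(5 + √(-2)) + 10)² = (2*(I*√2)/(5 + I*√2) + 10)² = (2*I*√2/(5 + I*√2) + 10)² = (10 + 2*I*√2/(5 + I*√2))²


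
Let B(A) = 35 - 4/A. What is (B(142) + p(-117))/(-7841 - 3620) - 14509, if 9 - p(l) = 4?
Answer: -11806425917/813731 ≈ -14509.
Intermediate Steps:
p(l) = 5 (p(l) = 9 - 1*4 = 9 - 4 = 5)
(B(142) + p(-117))/(-7841 - 3620) - 14509 = ((35 - 4/142) + 5)/(-7841 - 3620) - 14509 = ((35 - 4*1/142) + 5)/(-11461) - 14509 = ((35 - 2/71) + 5)*(-1/11461) - 14509 = (2483/71 + 5)*(-1/11461) - 14509 = (2838/71)*(-1/11461) - 14509 = -2838/813731 - 14509 = -11806425917/813731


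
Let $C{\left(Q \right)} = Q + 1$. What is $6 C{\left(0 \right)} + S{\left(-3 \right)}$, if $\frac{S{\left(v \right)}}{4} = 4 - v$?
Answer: $34$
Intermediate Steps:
$S{\left(v \right)} = 16 - 4 v$ ($S{\left(v \right)} = 4 \left(4 - v\right) = 16 - 4 v$)
$C{\left(Q \right)} = 1 + Q$
$6 C{\left(0 \right)} + S{\left(-3 \right)} = 6 \left(1 + 0\right) + \left(16 - -12\right) = 6 \cdot 1 + \left(16 + 12\right) = 6 + 28 = 34$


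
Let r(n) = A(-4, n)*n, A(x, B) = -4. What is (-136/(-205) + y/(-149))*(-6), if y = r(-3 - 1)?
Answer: -101904/30545 ≈ -3.3362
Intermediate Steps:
r(n) = -4*n
y = 16 (y = -4*(-3 - 1) = -4*(-4) = 16)
(-136/(-205) + y/(-149))*(-6) = (-136/(-205) + 16/(-149))*(-6) = (-136*(-1/205) + 16*(-1/149))*(-6) = (136/205 - 16/149)*(-6) = (16984/30545)*(-6) = -101904/30545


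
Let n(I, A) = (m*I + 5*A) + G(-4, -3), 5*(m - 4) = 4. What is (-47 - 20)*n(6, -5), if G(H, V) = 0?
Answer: -1273/5 ≈ -254.60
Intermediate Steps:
m = 24/5 (m = 4 + (⅕)*4 = 4 + ⅘ = 24/5 ≈ 4.8000)
n(I, A) = 5*A + 24*I/5 (n(I, A) = (24*I/5 + 5*A) + 0 = (5*A + 24*I/5) + 0 = 5*A + 24*I/5)
(-47 - 20)*n(6, -5) = (-47 - 20)*(5*(-5) + (24/5)*6) = -67*(-25 + 144/5) = -67*19/5 = -1273/5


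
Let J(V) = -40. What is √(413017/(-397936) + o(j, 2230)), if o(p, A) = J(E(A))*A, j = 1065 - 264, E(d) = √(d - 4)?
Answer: I*√7296103984967/9044 ≈ 298.67*I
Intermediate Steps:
E(d) = √(-4 + d)
j = 801
o(p, A) = -40*A
√(413017/(-397936) + o(j, 2230)) = √(413017/(-397936) - 40*2230) = √(413017*(-1/397936) - 89200) = √(-37547/36176 - 89200) = √(-3226936747/36176) = I*√7296103984967/9044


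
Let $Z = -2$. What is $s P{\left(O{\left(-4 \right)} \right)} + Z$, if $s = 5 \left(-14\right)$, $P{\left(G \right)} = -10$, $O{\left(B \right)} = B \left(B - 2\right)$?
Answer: $698$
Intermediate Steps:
$O{\left(B \right)} = B \left(-2 + B\right)$
$s = -70$
$s P{\left(O{\left(-4 \right)} \right)} + Z = \left(-70\right) \left(-10\right) - 2 = 700 - 2 = 698$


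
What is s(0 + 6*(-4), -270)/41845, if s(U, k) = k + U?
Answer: -294/41845 ≈ -0.0070259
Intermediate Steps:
s(U, k) = U + k
s(0 + 6*(-4), -270)/41845 = ((0 + 6*(-4)) - 270)/41845 = ((0 - 24) - 270)*(1/41845) = (-24 - 270)*(1/41845) = -294*1/41845 = -294/41845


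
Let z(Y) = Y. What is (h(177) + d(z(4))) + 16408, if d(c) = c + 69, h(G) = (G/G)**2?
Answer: 16482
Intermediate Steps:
h(G) = 1 (h(G) = 1**2 = 1)
d(c) = 69 + c
(h(177) + d(z(4))) + 16408 = (1 + (69 + 4)) + 16408 = (1 + 73) + 16408 = 74 + 16408 = 16482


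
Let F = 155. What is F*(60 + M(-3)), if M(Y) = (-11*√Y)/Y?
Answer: 9300 + 1705*I*√3/3 ≈ 9300.0 + 984.38*I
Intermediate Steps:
M(Y) = -11/√Y
F*(60 + M(-3)) = 155*(60 - (-11)*I*√3/3) = 155*(60 + 11*I*√3/3) = 9300 + 1705*I*√3/3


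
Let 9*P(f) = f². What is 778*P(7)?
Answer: 38122/9 ≈ 4235.8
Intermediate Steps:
P(f) = f²/9
778*P(7) = 778*((⅑)*7²) = 778*((⅑)*49) = 778*(49/9) = 38122/9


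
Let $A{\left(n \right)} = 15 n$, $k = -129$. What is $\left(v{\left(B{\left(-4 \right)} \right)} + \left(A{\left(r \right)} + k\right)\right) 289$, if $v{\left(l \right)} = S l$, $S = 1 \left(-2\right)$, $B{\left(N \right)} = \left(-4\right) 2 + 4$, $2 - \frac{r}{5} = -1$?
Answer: $30056$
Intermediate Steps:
$r = 15$ ($r = 10 - -5 = 10 + 5 = 15$)
$B{\left(N \right)} = -4$ ($B{\left(N \right)} = -8 + 4 = -4$)
$S = -2$
$v{\left(l \right)} = - 2 l$
$\left(v{\left(B{\left(-4 \right)} \right)} + \left(A{\left(r \right)} + k\right)\right) 289 = \left(\left(-2\right) \left(-4\right) + \left(15 \cdot 15 - 129\right)\right) 289 = \left(8 + \left(225 - 129\right)\right) 289 = \left(8 + 96\right) 289 = 104 \cdot 289 = 30056$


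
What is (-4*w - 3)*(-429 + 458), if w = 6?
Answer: -783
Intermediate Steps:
(-4*w - 3)*(-429 + 458) = (-4*6 - 3)*(-429 + 458) = (-24 - 3)*29 = -27*29 = -783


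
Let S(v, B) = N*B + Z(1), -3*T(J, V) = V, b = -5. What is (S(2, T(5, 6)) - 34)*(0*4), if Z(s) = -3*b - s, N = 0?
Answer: 0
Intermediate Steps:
T(J, V) = -V/3
Z(s) = 15 - s (Z(s) = -3*(-5) - s = 15 - s)
S(v, B) = 14 (S(v, B) = 0*B + (15 - 1*1) = 0 + (15 - 1) = 0 + 14 = 14)
(S(2, T(5, 6)) - 34)*(0*4) = (14 - 34)*(0*4) = -20*0 = 0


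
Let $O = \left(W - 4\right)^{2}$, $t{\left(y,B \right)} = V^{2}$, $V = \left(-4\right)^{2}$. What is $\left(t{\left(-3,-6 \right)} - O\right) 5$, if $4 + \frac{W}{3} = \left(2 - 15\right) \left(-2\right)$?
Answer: $-17940$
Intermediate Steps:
$W = 66$ ($W = -12 + 3 \left(2 - 15\right) \left(-2\right) = -12 + 3 \left(\left(-13\right) \left(-2\right)\right) = -12 + 3 \cdot 26 = -12 + 78 = 66$)
$V = 16$
$t{\left(y,B \right)} = 256$ ($t{\left(y,B \right)} = 16^{2} = 256$)
$O = 3844$ ($O = \left(66 - 4\right)^{2} = 62^{2} = 3844$)
$\left(t{\left(-3,-6 \right)} - O\right) 5 = \left(256 - 3844\right) 5 = \left(-3588\right) 5 = -17940$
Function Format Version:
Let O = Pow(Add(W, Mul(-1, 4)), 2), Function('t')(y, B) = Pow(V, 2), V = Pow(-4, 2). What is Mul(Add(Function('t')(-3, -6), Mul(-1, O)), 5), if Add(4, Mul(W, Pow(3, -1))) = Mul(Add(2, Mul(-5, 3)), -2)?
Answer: -17940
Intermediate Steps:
W = 66 (W = Add(-12, Mul(3, Mul(Add(2, Mul(-5, 3)), -2))) = Add(-12, Mul(3, Mul(Add(2, -15), -2))) = Add(-12, Mul(3, Mul(-13, -2))) = Add(-12, Mul(3, 26)) = Add(-12, 78) = 66)
V = 16
Function('t')(y, B) = 256 (Function('t')(y, B) = Pow(16, 2) = 256)
O = 3844 (O = Pow(Add(66, Mul(-1, 4)), 2) = Pow(Add(66, -4), 2) = Pow(62, 2) = 3844)
Mul(Add(Function('t')(-3, -6), Mul(-1, O)), 5) = Mul(Add(256, Mul(-1, 3844)), 5) = Mul(Add(256, -3844), 5) = Mul(-3588, 5) = -17940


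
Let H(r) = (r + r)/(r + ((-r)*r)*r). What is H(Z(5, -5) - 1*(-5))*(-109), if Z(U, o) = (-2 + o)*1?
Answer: 218/3 ≈ 72.667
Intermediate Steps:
Z(U, o) = -2 + o
H(r) = 2*r/(r - r³) (H(r) = (2*r)/(r + (-r²)*r) = (2*r)/(r - r³) = 2*r/(r - r³))
H(Z(5, -5) - 1*(-5))*(-109) = -2/(-1 + ((-2 - 5) - 1*(-5))²)*(-109) = -2/(-1 + (-7 + 5)²)*(-109) = -2/(-1 + (-2)²)*(-109) = -2/(-1 + 4)*(-109) = -2/3*(-109) = -2*⅓*(-109) = -⅔*(-109) = 218/3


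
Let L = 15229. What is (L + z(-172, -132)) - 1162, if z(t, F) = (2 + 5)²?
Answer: 14116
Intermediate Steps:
z(t, F) = 49 (z(t, F) = 7² = 49)
(L + z(-172, -132)) - 1162 = (15229 + 49) - 1162 = 15278 - 1162 = 14116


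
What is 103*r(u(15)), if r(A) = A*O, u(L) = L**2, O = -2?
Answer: -46350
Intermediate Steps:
r(A) = -2*A (r(A) = A*(-2) = -2*A)
103*r(u(15)) = 103*(-2*15**2) = 103*(-2*225) = 103*(-450) = -46350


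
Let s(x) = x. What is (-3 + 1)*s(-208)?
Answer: 416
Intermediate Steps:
(-3 + 1)*s(-208) = (-3 + 1)*(-208) = -2*(-208) = 416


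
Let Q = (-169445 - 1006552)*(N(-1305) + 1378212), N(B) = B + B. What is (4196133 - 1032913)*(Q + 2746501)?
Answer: -5117144406143271460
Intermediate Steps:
N(B) = 2*B
Q = -1617703825194 (Q = (-169445 - 1006552)*(2*(-1305) + 1378212) = -1175997*(-2610 + 1378212) = -1175997*1375602 = -1617703825194)
(4196133 - 1032913)*(Q + 2746501) = (4196133 - 1032913)*(-1617703825194 + 2746501) = 3163220*(-1617701078693) = -5117144406143271460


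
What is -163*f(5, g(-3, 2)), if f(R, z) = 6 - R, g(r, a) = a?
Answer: -163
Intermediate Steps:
-163*f(5, g(-3, 2)) = -163*(6 - 1*5) = -163*(6 - 5) = -163*1 = -163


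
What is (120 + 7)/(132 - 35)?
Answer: 127/97 ≈ 1.3093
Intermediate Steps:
(120 + 7)/(132 - 35) = 127/97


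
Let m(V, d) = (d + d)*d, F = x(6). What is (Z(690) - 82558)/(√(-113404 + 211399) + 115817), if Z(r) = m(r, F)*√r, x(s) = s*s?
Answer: -4780809943/6706739747 - 19440*√300518/6706739747 + 41279*√97995/6706739747 + 150098832*√690/6706739747 ≈ -0.12462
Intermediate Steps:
x(s) = s²
F = 36 (F = 6² = 36)
m(V, d) = 2*d² (m(V, d) = (2*d)*d = 2*d²)
Z(r) = 2592*√r (Z(r) = (2*36²)*√r = (2*1296)*√r = 2592*√r)
(Z(690) - 82558)/(√(-113404 + 211399) + 115817) = (2592*√690 - 82558)/(√(-113404 + 211399) + 115817) = (-82558 + 2592*√690)/(√97995 + 115817) = (-82558 + 2592*√690)/(115817 + √97995)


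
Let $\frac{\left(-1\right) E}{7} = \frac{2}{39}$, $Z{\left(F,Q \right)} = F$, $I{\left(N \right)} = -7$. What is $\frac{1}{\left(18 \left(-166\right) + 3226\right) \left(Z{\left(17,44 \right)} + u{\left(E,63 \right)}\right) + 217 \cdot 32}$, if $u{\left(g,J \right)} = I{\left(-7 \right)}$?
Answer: $\frac{1}{9324} \approx 0.00010725$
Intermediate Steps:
$E = - \frac{14}{39}$ ($E = - 7 \cdot \frac{2}{39} = - 7 \cdot 2 \cdot \frac{1}{39} = \left(-7\right) \frac{2}{39} = - \frac{14}{39} \approx -0.35897$)
$u{\left(g,J \right)} = -7$
$\frac{1}{\left(18 \left(-166\right) + 3226\right) \left(Z{\left(17,44 \right)} + u{\left(E,63 \right)}\right) + 217 \cdot 32} = \frac{1}{\left(18 \left(-166\right) + 3226\right) \left(17 - 7\right) + 217 \cdot 32} = \frac{1}{\left(-2988 + 3226\right) 10 + 6944} = \frac{1}{238 \cdot 10 + 6944} = \frac{1}{2380 + 6944} = \frac{1}{9324}$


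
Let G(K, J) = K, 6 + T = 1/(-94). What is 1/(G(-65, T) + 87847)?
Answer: 1/87782 ≈ 1.1392e-5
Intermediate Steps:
T = -565/94 (T = -6 + 1/(-94) = -6 - 1/94 = -565/94 ≈ -6.0106)
1/(G(-65, T) + 87847) = 1/(-65 + 87847) = 1/87782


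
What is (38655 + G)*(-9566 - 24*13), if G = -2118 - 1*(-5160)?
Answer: -411882966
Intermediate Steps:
G = 3042 (G = -2118 + 5160 = 3042)
(38655 + G)*(-9566 - 24*13) = (38655 + 3042)*(-9566 - 24*13) = 41697*(-9566 - 312) = 41697*(-9878) = -411882966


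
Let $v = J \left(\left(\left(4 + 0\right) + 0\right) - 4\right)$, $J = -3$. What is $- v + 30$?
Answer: $30$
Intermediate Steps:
$v = 0$ ($v = - 3 \left(\left(\left(4 + 0\right) + 0\right) - 4\right) = - 3 \left(\left(4 + 0\right) - 4\right) = - 3 \left(4 - 4\right) = \left(-3\right) 0 = 0$)
$- v + 30 = \left(-1\right) 0 + 30 = 0 + 30 = 30$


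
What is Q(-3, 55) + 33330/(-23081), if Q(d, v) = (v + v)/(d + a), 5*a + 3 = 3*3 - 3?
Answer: -6547255/138486 ≈ -47.277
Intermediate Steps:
a = 3/5 (a = -3/5 + (3*3 - 3)/5 = -3/5 + (9 - 3)/5 = -3/5 + (1/5)*6 = -3/5 + 6/5 = 3/5 ≈ 0.60000)
Q(d, v) = 2*v/(3/5 + d) (Q(d, v) = (v + v)/(d + 3/5) = (2*v)/(3/5 + d) = 2*v/(3/5 + d))
Q(-3, 55) + 33330/(-23081) = 10*55/(3 + 5*(-3)) + 33330/(-23081) = 10*55/(3 - 15) + 33330*(-1/23081) = 10*55/(-12) - 33330/23081 = 10*55*(-1/12) - 33330/23081 = -275/6 - 33330/23081 = -6547255/138486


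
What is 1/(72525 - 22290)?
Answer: 1/50235 ≈ 1.9906e-5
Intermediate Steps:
1/(72525 - 22290) = 1/50235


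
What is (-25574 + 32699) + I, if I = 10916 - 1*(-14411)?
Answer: 32452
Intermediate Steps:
I = 25327 (I = 10916 + 14411 = 25327)
(-25574 + 32699) + I = (-25574 + 32699) + 25327 = 7125 + 25327 = 32452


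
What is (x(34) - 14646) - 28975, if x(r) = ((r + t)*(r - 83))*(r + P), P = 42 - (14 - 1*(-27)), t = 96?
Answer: -266571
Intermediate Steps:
P = 1 (P = 42 - (14 + 27) = 42 - 1*41 = 42 - 41 = 1)
x(r) = (1 + r)*(-83 + r)*(96 + r) (x(r) = ((r + 96)*(r - 83))*(r + 1) = ((96 + r)*(-83 + r))*(1 + r) = ((-83 + r)*(96 + r))*(1 + r) = (1 + r)*(-83 + r)*(96 + r))
(x(34) - 14646) - 28975 = ((-7968 + 34³ - 7955*34 + 14*34²) - 14646) - 28975 = ((-7968 + 39304 - 270470 + 14*1156) - 14646) - 28975 = ((-7968 + 39304 - 270470 + 16184) - 14646) - 28975 = (-222950 - 14646) - 28975 = -237596 - 28975 = -266571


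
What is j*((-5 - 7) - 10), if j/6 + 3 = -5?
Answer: 1056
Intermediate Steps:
j = -48 (j = -18 + 6*(-5) = -18 - 30 = -48)
j*((-5 - 7) - 10) = -48*((-5 - 7) - 10) = -48*(-12 - 10) = -48*(-22) = 1056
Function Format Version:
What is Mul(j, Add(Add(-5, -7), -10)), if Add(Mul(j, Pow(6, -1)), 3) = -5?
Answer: 1056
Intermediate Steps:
j = -48 (j = Add(-18, Mul(6, -5)) = Add(-18, -30) = -48)
Mul(j, Add(Add(-5, -7), -10)) = Mul(-48, Add(Add(-5, -7), -10)) = Mul(-48, Add(-12, -10)) = Mul(-48, -22) = 1056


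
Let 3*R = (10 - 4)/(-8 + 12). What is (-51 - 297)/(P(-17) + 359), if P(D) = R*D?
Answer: -696/701 ≈ -0.99287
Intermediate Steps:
R = 1/2 (R = ((10 - 4)/(-8 + 12))/3 = (6/4)/3 = (6*(1/4))/3 = (1/3)*(3/2) = 1/2 ≈ 0.50000)
P(D) = D/2
(-51 - 297)/(P(-17) + 359) = (-51 - 297)/((1/2)*(-17) + 359) = -348/(-17/2 + 359) = -348/701/2 = -348*2/701 = -696/701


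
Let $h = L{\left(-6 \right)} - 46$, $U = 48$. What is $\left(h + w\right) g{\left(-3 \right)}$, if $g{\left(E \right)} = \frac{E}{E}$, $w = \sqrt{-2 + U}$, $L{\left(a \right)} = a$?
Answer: $-52 + \sqrt{46} \approx -45.218$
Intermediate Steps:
$h = -52$ ($h = -6 - 46 = -52$)
$w = \sqrt{46}$ ($w = \sqrt{-2 + 48} = \sqrt{46} \approx 6.7823$)
$g{\left(E \right)} = 1$
$\left(h + w\right) g{\left(-3 \right)} = \left(-52 + \sqrt{46}\right) 1 = -52 + \sqrt{46}$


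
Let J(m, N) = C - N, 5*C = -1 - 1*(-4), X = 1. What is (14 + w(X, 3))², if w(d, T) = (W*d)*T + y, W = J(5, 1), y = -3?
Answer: 2401/25 ≈ 96.040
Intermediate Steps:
C = ⅗ (C = (-1 - 1*(-4))/5 = (-1 + 4)/5 = (⅕)*3 = ⅗ ≈ 0.60000)
J(m, N) = ⅗ - N
W = -⅖ (W = ⅗ - 1*1 = ⅗ - 1 = -⅖ ≈ -0.40000)
w(d, T) = -3 - 2*T*d/5 (w(d, T) = (-2*d/5)*T - 3 = -2*T*d/5 - 3 = -3 - 2*T*d/5)
(14 + w(X, 3))² = (14 + (-3 - ⅖*3*1))² = (14 + (-3 - 6/5))² = (14 - 21/5)² = (49/5)² = 2401/25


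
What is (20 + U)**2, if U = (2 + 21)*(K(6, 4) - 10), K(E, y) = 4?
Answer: 13924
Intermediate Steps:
U = -138 (U = (2 + 21)*(4 - 10) = 23*(-6) = -138)
(20 + U)**2 = (20 - 138)**2 = (-118)**2 = 13924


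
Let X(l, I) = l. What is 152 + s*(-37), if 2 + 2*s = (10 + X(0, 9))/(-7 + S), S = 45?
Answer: 6997/38 ≈ 184.13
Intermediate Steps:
s = -33/38 (s = -1 + ((10 + 0)/(-7 + 45))/2 = -1 + (10/38)/2 = -1 + (10*(1/38))/2 = -1 + (½)*(5/19) = -1 + 5/38 = -33/38 ≈ -0.86842)
152 + s*(-37) = 152 - 33/38*(-37) = 152 + 1221/38 = 6997/38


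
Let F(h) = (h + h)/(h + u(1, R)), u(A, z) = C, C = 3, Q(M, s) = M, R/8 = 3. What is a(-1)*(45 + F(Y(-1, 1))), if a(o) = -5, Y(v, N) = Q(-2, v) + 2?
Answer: -225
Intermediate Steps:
R = 24 (R = 8*3 = 24)
u(A, z) = 3
Y(v, N) = 0 (Y(v, N) = -2 + 2 = 0)
F(h) = 2*h/(3 + h) (F(h) = (h + h)/(h + 3) = (2*h)/(3 + h) = 2*h/(3 + h))
a(-1)*(45 + F(Y(-1, 1))) = -5*(45 + 2*0/(3 + 0)) = -5*(45 + 2*0/3) = -5*(45 + 2*0*(⅓)) = -5*(45 + 0) = -5*45 = -225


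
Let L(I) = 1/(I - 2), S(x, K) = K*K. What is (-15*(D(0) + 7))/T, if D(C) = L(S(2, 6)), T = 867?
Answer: -1195/9826 ≈ -0.12162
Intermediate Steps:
S(x, K) = K²
L(I) = 1/(-2 + I)
D(C) = 1/34 (D(C) = 1/(-2 + 6²) = 1/(-2 + 36) = 1/34)
(-15*(D(0) + 7))/T = -15*(1/34 + 7)/867 = -15*239/34*(1/867) = -3585/34*1/867 = -1195/9826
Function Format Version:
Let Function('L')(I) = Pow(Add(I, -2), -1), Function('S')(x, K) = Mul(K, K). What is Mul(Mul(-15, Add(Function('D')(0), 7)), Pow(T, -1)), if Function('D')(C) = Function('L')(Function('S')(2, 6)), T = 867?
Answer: Rational(-1195, 9826) ≈ -0.12162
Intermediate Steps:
Function('S')(x, K) = Pow(K, 2)
Function('L')(I) = Pow(Add(-2, I), -1)
Function('D')(C) = Rational(1, 34) (Function('D')(C) = Pow(Add(-2, Pow(6, 2)), -1) = Pow(Add(-2, 36), -1) = Pow(34, -1) = Rational(1, 34))
Mul(Mul(-15, Add(Function('D')(0), 7)), Pow(T, -1)) = Mul(Mul(-15, Add(Rational(1, 34), 7)), Pow(867, -1)) = Mul(Mul(-15, Rational(239, 34)), Rational(1, 867)) = Mul(Rational(-3585, 34), Rational(1, 867)) = Rational(-1195, 9826)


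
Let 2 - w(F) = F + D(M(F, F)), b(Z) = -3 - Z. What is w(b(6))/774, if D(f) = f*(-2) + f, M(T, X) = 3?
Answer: 7/387 ≈ 0.018088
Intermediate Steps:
D(f) = -f (D(f) = -2*f + f = -f)
w(F) = 5 - F (w(F) = 2 - (F - 1*3) = 2 - (F - 3) = 2 - (-3 + F) = 2 + (3 - F) = 5 - F)
w(b(6))/774 = (5 - (-3 - 1*6))/774 = (5 - (-3 - 6))*(1/774) = (5 - 1*(-9))*(1/774) = (5 + 9)*(1/774) = 14*(1/774) = 7/387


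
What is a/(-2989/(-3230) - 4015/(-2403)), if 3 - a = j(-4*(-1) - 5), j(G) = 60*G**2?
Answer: -442416330/20151017 ≈ -21.955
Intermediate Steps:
a = -57 (a = 3 - 60*(-4*(-1) - 5)**2 = 3 - 60*(4 - 5)**2 = 3 - 60*(-1)**2 = 3 - 60 = -57)
a/(-2989/(-3230) - 4015/(-2403)) = -57/(-2989/(-3230) - 4015/(-2403)) = -57/(-2989*(-1/3230) - 4015*(-1/2403)) = -57/(2989/3230 + 4015/2403) = -57/20151017/7761690 = -57*7761690/20151017 = -442416330/20151017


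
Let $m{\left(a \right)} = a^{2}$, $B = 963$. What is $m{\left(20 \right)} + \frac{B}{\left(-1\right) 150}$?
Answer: $\frac{19679}{50} \approx 393.58$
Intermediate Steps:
$m{\left(20 \right)} + \frac{B}{\left(-1\right) 150} = 20^{2} + \frac{963}{\left(-1\right) 150} = 400 + \frac{963}{-150} = 400 + 963 \left(- \frac{1}{150}\right) = 400 - \frac{321}{50} = \frac{19679}{50}$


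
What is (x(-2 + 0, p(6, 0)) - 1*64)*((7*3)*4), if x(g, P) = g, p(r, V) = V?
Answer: -5544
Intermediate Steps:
(x(-2 + 0, p(6, 0)) - 1*64)*((7*3)*4) = ((-2 + 0) - 1*64)*((7*3)*4) = (-2 - 64)*(21*4) = -66*84 = -5544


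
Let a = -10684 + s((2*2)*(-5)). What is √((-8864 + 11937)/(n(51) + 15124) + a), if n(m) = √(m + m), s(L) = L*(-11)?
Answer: √(-158254463 - 10464*√102)/√(15124 + √102) ≈ 102.29*I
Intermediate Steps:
s(L) = -11*L
n(m) = √2*√m (n(m) = √(2*m) = √2*√m)
a = -10464 (a = -10684 - 11*2*2*(-5) = -10684 - 44*(-5) = -10684 - 11*(-20) = -10684 + 220 = -10464)
√((-8864 + 11937)/(n(51) + 15124) + a) = √((-8864 + 11937)/(√2*√51 + 15124) - 10464) = √(3073/(√102 + 15124) - 10464) = √(3073/(15124 + √102) - 10464) = √(-10464 + 3073/(15124 + √102))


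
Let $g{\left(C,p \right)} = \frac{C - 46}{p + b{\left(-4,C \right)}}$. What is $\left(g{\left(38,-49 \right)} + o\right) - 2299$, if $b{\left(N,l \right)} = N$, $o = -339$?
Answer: $- \frac{139806}{53} \approx -2637.8$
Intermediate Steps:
$g{\left(C,p \right)} = \frac{-46 + C}{-4 + p}$ ($g{\left(C,p \right)} = \frac{C - 46}{p - 4} = \frac{-46 + C}{-4 + p}$)
$\left(g{\left(38,-49 \right)} + o\right) - 2299 = \left(\frac{-46 + 38}{-4 - 49} - 339\right) - 2299 = \left(\frac{1}{-53} \left(-8\right) - 339\right) - 2299 = \left(\left(- \frac{1}{53}\right) \left(-8\right) - 339\right) - 2299 = \left(\frac{8}{53} - 339\right) - 2299 = - \frac{17959}{53} - 2299 = - \frac{139806}{53}$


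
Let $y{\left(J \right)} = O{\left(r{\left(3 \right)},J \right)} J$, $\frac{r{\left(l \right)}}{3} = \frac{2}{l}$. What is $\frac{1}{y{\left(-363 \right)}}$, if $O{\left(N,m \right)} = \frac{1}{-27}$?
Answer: $\frac{9}{121} \approx 0.07438$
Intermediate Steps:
$r{\left(l \right)} = \frac{6}{l}$ ($r{\left(l \right)} = 3 \frac{2}{l} = \frac{6}{l}$)
$O{\left(N,m \right)} = - \frac{1}{27}$
$y{\left(J \right)} = - \frac{J}{27}$
$\frac{1}{y{\left(-363 \right)}} = \frac{1}{\left(- \frac{1}{27}\right) \left(-363\right)} = \frac{1}{\frac{121}{9}} = \frac{9}{121}$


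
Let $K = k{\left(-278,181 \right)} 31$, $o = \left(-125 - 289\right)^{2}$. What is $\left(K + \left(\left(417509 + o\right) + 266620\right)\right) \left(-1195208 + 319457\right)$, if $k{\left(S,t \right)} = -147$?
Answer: $-745236076968$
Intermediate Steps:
$o = 171396$ ($o = \left(-414\right)^{2} = 171396$)
$K = -4557$ ($K = \left(-147\right) 31 = -4557$)
$\left(K + \left(\left(417509 + o\right) + 266620\right)\right) \left(-1195208 + 319457\right) = \left(-4557 + \left(\left(417509 + 171396\right) + 266620\right)\right) \left(-1195208 + 319457\right) = \left(-4557 + \left(588905 + 266620\right)\right) \left(-875751\right) = \left(-4557 + 855525\right) \left(-875751\right) = 850968 \left(-875751\right) = -745236076968$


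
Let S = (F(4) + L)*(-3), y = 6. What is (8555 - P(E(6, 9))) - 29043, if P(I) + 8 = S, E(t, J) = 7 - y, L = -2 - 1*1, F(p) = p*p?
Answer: -20441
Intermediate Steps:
F(p) = p**2
L = -3 (L = -2 - 1 = -3)
E(t, J) = 1 (E(t, J) = 7 - 1*6 = 7 - 6 = 1)
S = -39 (S = (4**2 - 3)*(-3) = (16 - 3)*(-3) = 13*(-3) = -39)
P(I) = -47 (P(I) = -8 - 39 = -47)
(8555 - P(E(6, 9))) - 29043 = (8555 - 1*(-47)) - 29043 = (8555 + 47) - 29043 = 8602 - 29043 = -20441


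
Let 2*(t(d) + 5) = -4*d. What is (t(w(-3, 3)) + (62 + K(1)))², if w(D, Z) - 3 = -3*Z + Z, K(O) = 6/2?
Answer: 4356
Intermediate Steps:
K(O) = 3 (K(O) = 6*(½) = 3)
w(D, Z) = 3 - 2*Z (w(D, Z) = 3 + (-3*Z + Z) = 3 - 2*Z)
t(d) = -5 - 2*d (t(d) = -5 + (-4*d)/2 = -5 - 2*d)
(t(w(-3, 3)) + (62 + K(1)))² = ((-5 - 2*(3 - 2*3)) + (62 + 3))² = ((-5 - 2*(3 - 6)) + 65)² = ((-5 - 2*(-3)) + 65)² = ((-5 + 6) + 65)² = (1 + 65)² = 66² = 4356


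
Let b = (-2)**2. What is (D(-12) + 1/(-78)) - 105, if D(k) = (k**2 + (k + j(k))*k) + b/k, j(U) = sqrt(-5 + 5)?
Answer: 4749/26 ≈ 182.65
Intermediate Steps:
j(U) = 0 (j(U) = sqrt(0) = 0)
b = 4
D(k) = 2*k**2 + 4/k (D(k) = (k**2 + (k + 0)*k) + 4/k = (k**2 + k*k) + 4/k = (k**2 + k**2) + 4/k = 2*k**2 + 4/k)
(D(-12) + 1/(-78)) - 105 = (2*(2 + (-12)**3)/(-12) + 1/(-78)) - 105 = (2*(-1/12)*(2 - 1728) - 1/78) - 105 = (2*(-1/12)*(-1726) - 1/78) - 105 = (863/3 - 1/78) - 105 = 7479/26 - 105 = 4749/26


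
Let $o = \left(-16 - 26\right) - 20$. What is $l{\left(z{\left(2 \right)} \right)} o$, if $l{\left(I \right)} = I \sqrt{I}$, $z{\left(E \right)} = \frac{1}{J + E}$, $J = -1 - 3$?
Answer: $\frac{31 i \sqrt{2}}{2} \approx 21.92 i$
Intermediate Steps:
$J = -4$
$z{\left(E \right)} = \frac{1}{-4 + E}$
$l{\left(I \right)} = I^{\frac{3}{2}}$
$o = -62$ ($o = -42 - 20 = -62$)
$l{\left(z{\left(2 \right)} \right)} o = \left(\frac{1}{-4 + 2}\right)^{\frac{3}{2}} \left(-62\right) = \left(\frac{1}{-2}\right)^{\frac{3}{2}} \left(-62\right) = \left(- \frac{1}{2}\right)^{\frac{3}{2}} \left(-62\right) = - \frac{i \sqrt{2}}{4} \left(-62\right) = \frac{31 i \sqrt{2}}{2}$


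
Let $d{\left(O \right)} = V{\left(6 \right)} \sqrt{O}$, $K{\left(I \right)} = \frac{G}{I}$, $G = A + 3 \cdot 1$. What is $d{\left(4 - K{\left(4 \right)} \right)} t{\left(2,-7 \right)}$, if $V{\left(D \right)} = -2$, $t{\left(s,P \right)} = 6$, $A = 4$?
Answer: $-18$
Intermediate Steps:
$G = 7$ ($G = 4 + 3 \cdot 1 = 4 + 3 = 7$)
$K{\left(I \right)} = \frac{7}{I}$
$d{\left(O \right)} = - 2 \sqrt{O}$
$d{\left(4 - K{\left(4 \right)} \right)} t{\left(2,-7 \right)} = - 2 \sqrt{4 - \frac{7}{4}} \cdot 6 = - 2 \sqrt{\frac{9}{4}} \cdot 6 = \left(-2\right) \frac{3}{2} \cdot 6 = \left(-3\right) 6 = -18$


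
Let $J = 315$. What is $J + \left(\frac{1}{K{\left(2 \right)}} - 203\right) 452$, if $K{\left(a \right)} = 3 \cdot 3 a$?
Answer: $- \frac{822743}{9} \approx -91416.0$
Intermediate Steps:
$K{\left(a \right)} = 9 a$
$J + \left(\frac{1}{K{\left(2 \right)}} - 203\right) 452 = 315 + \left(\frac{1}{9 \cdot 2} - 203\right) 452 = 315 + \left(\frac{1}{18} - 203\right) 452 = 315 - \frac{825578}{9} = - \frac{822743}{9}$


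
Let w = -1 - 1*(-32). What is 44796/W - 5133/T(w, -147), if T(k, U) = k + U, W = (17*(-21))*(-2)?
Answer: 50927/476 ≈ 106.99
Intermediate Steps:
w = 31 (w = -1 + 32 = 31)
W = 714 (W = -357*(-2) = 714)
T(k, U) = U + k
44796/W - 5133/T(w, -147) = 44796/714 - 5133/(-147 + 31) = 44796*(1/714) - 5133/(-116) = 7466/119 - 5133*(-1/116) = 7466/119 + 177/4 = 50927/476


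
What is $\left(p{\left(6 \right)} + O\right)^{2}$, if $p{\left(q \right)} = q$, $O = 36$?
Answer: $1764$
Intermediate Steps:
$\left(p{\left(6 \right)} + O\right)^{2} = \left(6 + 36\right)^{2} = 42^{2} = 1764$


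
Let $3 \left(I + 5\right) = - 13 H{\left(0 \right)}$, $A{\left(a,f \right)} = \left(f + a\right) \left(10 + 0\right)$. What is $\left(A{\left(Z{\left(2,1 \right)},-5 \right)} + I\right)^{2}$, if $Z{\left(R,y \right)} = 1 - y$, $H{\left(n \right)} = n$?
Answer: $3025$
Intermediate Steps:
$A{\left(a,f \right)} = 10 a + 10 f$ ($A{\left(a,f \right)} = \left(a + f\right) 10 = 10 a + 10 f$)
$I = -5$ ($I = -5 + \frac{\left(-13\right) 0}{3} = -5 + \frac{1}{3} \cdot 0 = -5 + 0 = -5$)
$\left(A{\left(Z{\left(2,1 \right)},-5 \right)} + I\right)^{2} = \left(\left(10 \left(1 - 1\right) + 10 \left(-5\right)\right) - 5\right)^{2} = \left(\left(10 \left(1 - 1\right) - 50\right) - 5\right)^{2} = \left(\left(10 \cdot 0 - 50\right) - 5\right)^{2} = \left(\left(0 - 50\right) - 5\right)^{2} = \left(-50 - 5\right)^{2} = \left(-55\right)^{2} = 3025$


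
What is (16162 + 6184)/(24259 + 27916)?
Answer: 22346/52175 ≈ 0.42829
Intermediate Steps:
(16162 + 6184)/(24259 + 27916) = 22346/52175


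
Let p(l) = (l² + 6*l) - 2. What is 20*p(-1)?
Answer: -140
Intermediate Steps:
p(l) = -2 + l² + 6*l
20*p(-1) = 20*(-2 + (-1)² + 6*(-1)) = 20*(-2 + 1 - 6) = 20*(-7) = -140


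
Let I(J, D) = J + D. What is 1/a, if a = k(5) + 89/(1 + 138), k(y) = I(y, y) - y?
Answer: 139/784 ≈ 0.17730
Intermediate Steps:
I(J, D) = D + J
k(y) = y (k(y) = (y + y) - y = 2*y - y = y)
a = 784/139 (a = 5 + 89/(1 + 138) = 5 + 89/139 = 784/139 ≈ 5.6403)
1/a = 1/(784/139) = 139/784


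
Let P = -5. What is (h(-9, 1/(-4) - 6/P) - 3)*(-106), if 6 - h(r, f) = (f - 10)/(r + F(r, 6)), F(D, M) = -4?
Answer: -31747/130 ≈ -244.21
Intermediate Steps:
h(r, f) = 6 - (-10 + f)/(-4 + r) (h(r, f) = 6 - (f - 10)/(r - 4) = 6 - (-10 + f)/(-4 + r))
(h(-9, 1/(-4) - 6/P) - 3)*(-106) = ((-14 - (1/(-4) - 6/(-5)) + 6*(-9))/(-4 - 9) - 3)*(-106) = ((-14 - (1*(-¼) - 6*(-⅕)) - 54)/(-13) - 3)*(-106) = (-(-14 - (-¼ + 6/5) - 54)/13 - 3)*(-106) = (-(-14 - 1*19/20 - 54)/13 - 3)*(-106) = (-(-14 - 19/20 - 54)/13 - 3)*(-106) = (-1/13*(-1379/20) - 3)*(-106) = (1379/260 - 3)*(-106) = (599/260)*(-106) = -31747/130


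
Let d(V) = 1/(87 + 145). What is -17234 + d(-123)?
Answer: -3998287/232 ≈ -17234.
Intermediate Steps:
d(V) = 1/232
-17234 + d(-123) = -17234 + 1/232 = -3998287/232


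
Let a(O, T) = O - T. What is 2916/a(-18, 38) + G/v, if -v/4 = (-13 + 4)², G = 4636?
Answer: -75275/1134 ≈ -66.380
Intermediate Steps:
v = -324 (v = -4*(-13 + 4)² = -4*(-9)² = -4*81 = -324)
2916/a(-18, 38) + G/v = 2916/(-18 - 1*38) + 4636/(-324) = 2916/(-18 - 38) + 4636*(-1/324) = 2916/(-56) - 1159/81 = 2916*(-1/56) - 1159/81 = -729/14 - 1159/81 = -75275/1134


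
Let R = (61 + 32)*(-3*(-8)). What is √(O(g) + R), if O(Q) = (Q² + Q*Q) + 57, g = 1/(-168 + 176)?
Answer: √146498/8 ≈ 47.844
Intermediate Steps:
g = ⅛ (g = 1/8 = ⅛ ≈ 0.12500)
O(Q) = 57 + 2*Q² (O(Q) = (Q² + Q²) + 57 = 2*Q² + 57 = 57 + 2*Q²)
R = 2232 (R = 93*24 = 2232)
√(O(g) + R) = √((57 + 2*(⅛)²) + 2232) = √((57 + 2*(1/64)) + 2232) = √((57 + 1/32) + 2232) = √(1825/32 + 2232) = √(73249/32) = √146498/8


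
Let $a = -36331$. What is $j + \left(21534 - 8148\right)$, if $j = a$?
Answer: $-22945$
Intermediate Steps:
$j = -36331$
$j + \left(21534 - 8148\right) = -36331 + \left(21534 - 8148\right) = -36331 + 13386 = -22945$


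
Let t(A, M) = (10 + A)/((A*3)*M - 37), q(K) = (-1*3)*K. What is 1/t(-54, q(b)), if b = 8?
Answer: -3851/44 ≈ -87.523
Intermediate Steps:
q(K) = -3*K
t(A, M) = (10 + A)/(-37 + 3*A*M) (t(A, M) = (10 + A)/((3*A)*M - 37) = (10 + A)/(3*A*M - 37) = (10 + A)/(-37 + 3*A*M))
1/t(-54, q(b)) = 1/((10 - 54)/(-37 + 3*(-54)*(-3*8))) = 1/(-44/(-37 + 3*(-54)*(-24))) = 1/(-44/(-37 + 3888)) = 1/(-44/3851) = -3851/44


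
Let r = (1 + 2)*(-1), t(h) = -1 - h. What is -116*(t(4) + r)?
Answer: 928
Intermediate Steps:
r = -3 (r = 3*(-1) = -3)
-116*(t(4) + r) = -116*((-1 - 1*4) - 3) = -116*((-1 - 4) - 3) = -116*(-5 - 3) = -116*(-8) = 928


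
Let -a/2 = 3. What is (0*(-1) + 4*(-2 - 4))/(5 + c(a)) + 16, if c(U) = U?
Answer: 40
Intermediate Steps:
a = -6 (a = -2*3 = -6)
(0*(-1) + 4*(-2 - 4))/(5 + c(a)) + 16 = (0*(-1) + 4*(-2 - 4))/(5 - 6) + 16 = (0 + 4*(-6))/(-1) + 16 = (0 - 24)*(-1) + 16 = -24*(-1) + 16 = 24 + 16 = 40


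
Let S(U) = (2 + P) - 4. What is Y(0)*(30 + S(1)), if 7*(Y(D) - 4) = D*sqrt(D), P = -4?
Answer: 96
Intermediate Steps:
S(U) = -6 (S(U) = (2 - 4) - 4 = -2 - 4 = -6)
Y(D) = 4 + D**(3/2)/7 (Y(D) = 4 + (D*sqrt(D))/7 = 4 + D**(3/2)/7)
Y(0)*(30 + S(1)) = (4 + 0**(3/2)/7)*(30 - 6) = (4 + (1/7)*0)*24 = (4 + 0)*24 = 4*24 = 96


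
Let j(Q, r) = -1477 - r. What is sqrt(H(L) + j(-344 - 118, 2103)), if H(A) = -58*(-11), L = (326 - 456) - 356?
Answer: I*sqrt(2942) ≈ 54.24*I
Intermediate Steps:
L = -486 (L = -130 - 356 = -486)
H(A) = 638
sqrt(H(L) + j(-344 - 118, 2103)) = sqrt(638 + (-1477 - 1*2103)) = sqrt(638 + (-1477 - 2103)) = sqrt(638 - 3580) = sqrt(-2942) = I*sqrt(2942)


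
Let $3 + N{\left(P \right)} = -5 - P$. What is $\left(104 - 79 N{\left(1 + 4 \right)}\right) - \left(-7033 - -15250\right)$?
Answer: $-7086$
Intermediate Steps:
$N{\left(P \right)} = -8 - P$ ($N{\left(P \right)} = -3 - \left(5 + P\right) = -8 - P$)
$\left(104 - 79 N{\left(1 + 4 \right)}\right) - \left(-7033 - -15250\right) = \left(104 - 79 \left(-8 - \left(1 + 4\right)\right)\right) - \left(-7033 - -15250\right) = \left(104 - 79 \left(-8 - 5\right)\right) - \left(-7033 + 15250\right) = \left(104 - 79 \left(-8 - 5\right)\right) - 8217 = \left(104 - -1027\right) - 8217 = \left(104 + 1027\right) - 8217 = 1131 - 8217 = -7086$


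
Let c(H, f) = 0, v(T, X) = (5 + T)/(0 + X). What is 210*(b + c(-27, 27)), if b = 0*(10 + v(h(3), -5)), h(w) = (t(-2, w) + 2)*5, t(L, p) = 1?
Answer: 0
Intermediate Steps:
h(w) = 15 (h(w) = (1 + 2)*5 = 3*5 = 15)
v(T, X) = (5 + T)/X
b = 0 (b = 0*(10 + (5 + 15)/(-5)) = 0*(10 - ⅕*20) = 0*(10 - 4) = 0*6 = 0)
210*(b + c(-27, 27)) = 210*(0 + 0) = 210*0 = 0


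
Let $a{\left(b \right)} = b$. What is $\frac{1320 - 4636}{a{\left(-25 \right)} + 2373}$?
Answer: $- \frac{829}{587} \approx -1.4123$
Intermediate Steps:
$\frac{1320 - 4636}{a{\left(-25 \right)} + 2373} = \frac{1320 - 4636}{-25 + 2373} = - \frac{3316}{2348} = \left(-3316\right) \frac{1}{2348} = - \frac{829}{587}$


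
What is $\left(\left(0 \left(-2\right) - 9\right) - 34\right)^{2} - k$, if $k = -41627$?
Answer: $43476$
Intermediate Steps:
$\left(\left(0 \left(-2\right) - 9\right) - 34\right)^{2} - k = \left(\left(0 \left(-2\right) - 9\right) - 34\right)^{2} - -41627 = \left(\left(0 - 9\right) - 34\right)^{2} + 41627 = \left(-9 - 34\right)^{2} + 41627 = \left(-43\right)^{2} + 41627 = 1849 + 41627 = 43476$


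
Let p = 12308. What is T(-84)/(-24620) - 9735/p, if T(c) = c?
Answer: -59660457/75755740 ≈ -0.78754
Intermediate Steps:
T(-84)/(-24620) - 9735/p = -84/(-24620) - 9735/12308 = -84*(-1/24620) - 9735*1/12308 = 21/6155 - 9735/12308 = -59660457/75755740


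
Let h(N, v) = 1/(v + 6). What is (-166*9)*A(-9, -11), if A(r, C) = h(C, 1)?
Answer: -1494/7 ≈ -213.43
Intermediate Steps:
h(N, v) = 1/(6 + v)
A(r, C) = ⅐ (A(r, C) = 1/(6 + 1) = 1/7 = ⅐)
(-166*9)*A(-9, -11) = -166*9*(⅐) = -1494*⅐ = -1494/7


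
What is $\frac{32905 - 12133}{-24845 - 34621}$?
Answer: $- \frac{3462}{9911} \approx -0.34931$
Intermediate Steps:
$\frac{32905 - 12133}{-24845 - 34621} = \frac{20772}{-59466} = 20772 \left(- \frac{1}{59466}\right) = - \frac{3462}{9911}$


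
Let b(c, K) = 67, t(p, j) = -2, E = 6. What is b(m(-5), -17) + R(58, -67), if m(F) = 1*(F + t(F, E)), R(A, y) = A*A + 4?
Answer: 3435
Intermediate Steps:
R(A, y) = 4 + A² (R(A, y) = A² + 4 = 4 + A²)
m(F) = -2 + F (m(F) = 1*(F - 2) = 1*(-2 + F) = -2 + F)
b(m(-5), -17) + R(58, -67) = 67 + (4 + 58²) = 67 + (4 + 3364) = 67 + 3368 = 3435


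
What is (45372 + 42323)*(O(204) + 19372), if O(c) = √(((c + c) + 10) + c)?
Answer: 1698827540 + 87695*√622 ≈ 1.7010e+9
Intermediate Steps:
O(c) = √(10 + 3*c) (O(c) = √((2*c + 10) + c) = √((10 + 2*c) + c) = √(10 + 3*c))
(45372 + 42323)*(O(204) + 19372) = (45372 + 42323)*(√(10 + 3*204) + 19372) = 87695*(√(10 + 612) + 19372) = 87695*(√622 + 19372) = 87695*(19372 + √622) = 1698827540 + 87695*√622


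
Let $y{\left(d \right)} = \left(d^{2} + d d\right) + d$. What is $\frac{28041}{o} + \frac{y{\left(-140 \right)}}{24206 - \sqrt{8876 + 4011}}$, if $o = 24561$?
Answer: $\frac{269740166527}{97896060687} + \frac{5580 \sqrt{263}}{11957501} \approx 2.7629$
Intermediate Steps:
$y{\left(d \right)} = d + 2 d^{2}$ ($y{\left(d \right)} = \left(d^{2} + d^{2}\right) + d = 2 d^{2} + d = d + 2 d^{2}$)
$\frac{28041}{o} + \frac{y{\left(-140 \right)}}{24206 - \sqrt{8876 + 4011}} = \frac{28041}{24561} + \frac{\left(-140\right) \left(1 + 2 \left(-140\right)\right)}{24206 - \sqrt{8876 + 4011}} = 28041 \cdot \frac{1}{24561} + \frac{\left(-140\right) \left(1 - 280\right)}{24206 - \sqrt{12887}} = \frac{9347}{8187} + \frac{\left(-140\right) \left(-279\right)}{24206 - 7 \sqrt{263}} = \frac{9347}{8187} + \frac{39060}{24206 - 7 \sqrt{263}}$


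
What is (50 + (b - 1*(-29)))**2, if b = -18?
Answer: 3721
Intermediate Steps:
(50 + (b - 1*(-29)))**2 = (50 + (-18 - 1*(-29)))**2 = (50 + (-18 + 29))**2 = (50 + 11)**2 = 61**2 = 3721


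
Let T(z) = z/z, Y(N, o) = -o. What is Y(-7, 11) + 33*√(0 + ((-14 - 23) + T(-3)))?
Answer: -11 + 198*I ≈ -11.0 + 198.0*I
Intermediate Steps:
T(z) = 1
Y(-7, 11) + 33*√(0 + ((-14 - 23) + T(-3))) = -1*11 + 33*√(0 + ((-14 - 23) + 1)) = -11 + 33*√(0 + (-37 + 1)) = -11 + 33*√(0 - 36) = -11 + 33*√(-36) = -11 + 33*(6*I) = -11 + 198*I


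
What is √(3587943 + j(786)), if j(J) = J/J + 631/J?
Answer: 11*√18319156590/786 ≈ 1894.2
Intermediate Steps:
j(J) = 1 + 631/J
√(3587943 + j(786)) = √(3587943 + (631 + 786)/786) = √(3587943 + (1/786)*1417) = √(3587943 + 1417/786) = √(2820124615/786) = 11*√18319156590/786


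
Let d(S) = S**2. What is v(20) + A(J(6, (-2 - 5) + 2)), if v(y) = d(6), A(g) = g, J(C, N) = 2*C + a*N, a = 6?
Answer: 18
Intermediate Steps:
J(C, N) = 2*C + 6*N
v(y) = 36 (v(y) = 6**2 = 36)
v(20) + A(J(6, (-2 - 5) + 2)) = 36 + (2*6 + 6*((-2 - 5) + 2)) = 36 + (12 + 6*(-7 + 2)) = 36 + (12 + 6*(-5)) = 36 + (12 - 30) = 36 - 18 = 18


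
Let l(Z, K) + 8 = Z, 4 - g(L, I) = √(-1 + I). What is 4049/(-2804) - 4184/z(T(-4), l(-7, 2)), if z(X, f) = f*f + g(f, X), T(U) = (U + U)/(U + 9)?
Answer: -7247393701/367629636 - 2092*I*√65/131109 ≈ -19.714 - 0.12864*I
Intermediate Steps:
g(L, I) = 4 - √(-1 + I)
l(Z, K) = -8 + Z
T(U) = 2*U/(9 + U) (T(U) = (2*U)/(9 + U) = 2*U/(9 + U))
z(X, f) = 4 + f² - √(-1 + X) (z(X, f) = f*f + (4 - √(-1 + X)) = f² + (4 - √(-1 + X)) = 4 + f² - √(-1 + X))
4049/(-2804) - 4184/z(T(-4), l(-7, 2)) = 4049/(-2804) - 4184/(4 + (-8 - 7)² - √(-1 + 2*(-4)/(9 - 4))) = 4049*(-1/2804) - 4184/(4 + (-15)² - √(-1 + 2*(-4)/5)) = -4049/2804 - 4184/(4 + 225 - √(-1 + 2*(-4)*(⅕))) = -4049/2804 - 4184/(4 + 225 - √(-1 - 8/5)) = -4049/2804 - 4184/(4 + 225 - √(-13/5)) = -4049/2804 - 4184/(4 + 225 - I*√65/5) = -4049/2804 - 4184/(229 - I*√65/5)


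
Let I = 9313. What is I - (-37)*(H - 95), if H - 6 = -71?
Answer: 3393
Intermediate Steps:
H = -65 (H = 6 - 71 = -65)
I - (-37)*(H - 95) = 9313 - (-37)*(-65 - 95) = 9313 - (-37)*(-160) = 9313 - 1*5920 = 9313 - 5920 = 3393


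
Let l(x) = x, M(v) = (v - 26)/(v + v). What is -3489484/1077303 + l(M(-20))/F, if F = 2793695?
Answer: -8477002403897/2617092177900 ≈ -3.2391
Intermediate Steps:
M(v) = (-26 + v)/(2*v) (M(v) = (-26 + v)/((2*v)) = (-26 + v)*(1/(2*v)) = (-26 + v)/(2*v))
-3489484/1077303 + l(M(-20))/F = -3489484/1077303 + ((½)*(-26 - 20)/(-20))/2793695 = -3489484*1/1077303 + ((½)*(-1/20)*(-46))*(1/2793695) = -3489484/1077303 + (23/20)*(1/2793695) = -3489484/1077303 + 1/2429300 = -8477002403897/2617092177900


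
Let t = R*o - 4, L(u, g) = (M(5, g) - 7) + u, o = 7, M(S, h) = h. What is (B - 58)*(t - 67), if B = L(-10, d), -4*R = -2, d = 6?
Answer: 9315/2 ≈ 4657.5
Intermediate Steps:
R = 1/2 (R = -1/4*(-2) = 1/2 ≈ 0.50000)
L(u, g) = -7 + g + u (L(u, g) = (g - 7) + u = (-7 + g) + u = -7 + g + u)
B = -11 (B = -7 + 6 - 10 = -11)
t = -1/2 (t = (1/2)*7 - 4 = 7/2 - 4 = -1/2 ≈ -0.50000)
(B - 58)*(t - 67) = (-11 - 58)*(-1/2 - 67) = -69*(-135/2) = 9315/2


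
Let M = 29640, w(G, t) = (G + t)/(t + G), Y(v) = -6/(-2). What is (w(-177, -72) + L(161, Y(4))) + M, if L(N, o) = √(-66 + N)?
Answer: 29641 + √95 ≈ 29651.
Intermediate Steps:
Y(v) = 3 (Y(v) = -6*(-½) = 3)
w(G, t) = 1 (w(G, t) = (G + t)/(G + t) = 1)
(w(-177, -72) + L(161, Y(4))) + M = (1 + √(-66 + 161)) + 29640 = (1 + √95) + 29640 = 29641 + √95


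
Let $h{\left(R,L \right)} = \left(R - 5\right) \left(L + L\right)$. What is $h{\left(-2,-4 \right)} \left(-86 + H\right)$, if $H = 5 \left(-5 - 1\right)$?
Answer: $-6496$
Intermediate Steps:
$h{\left(R,L \right)} = 2 L \left(-5 + R\right)$ ($h{\left(R,L \right)} = \left(-5 + R\right) 2 L = 2 L \left(-5 + R\right)$)
$H = -30$ ($H = 5 \left(-6\right) = -30$)
$h{\left(-2,-4 \right)} \left(-86 + H\right) = 2 \left(-4\right) \left(-5 - 2\right) \left(-86 - 30\right) = 2 \left(-4\right) \left(-7\right) \left(-116\right) = 56 \left(-116\right) = -6496$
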